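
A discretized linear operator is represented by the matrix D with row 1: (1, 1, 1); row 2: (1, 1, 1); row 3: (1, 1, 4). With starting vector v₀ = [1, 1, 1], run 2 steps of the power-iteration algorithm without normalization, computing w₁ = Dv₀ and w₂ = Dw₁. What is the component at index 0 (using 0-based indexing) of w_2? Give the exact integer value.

w1 = Dv₀ = (1·1 + 1·1 + 1·1; 1·1 + 1·1 + 1·1; 1·1 + 1·1 + 4·1) = (3, 3, 6)
w2 = Dw1 = (1·3 + 1·3 + 1·6; 1·3 + 1·3 + 1·6; 1·3 + 1·3 + 4·6) = (12, 12, 30)
The requested component of w2 is 12.

12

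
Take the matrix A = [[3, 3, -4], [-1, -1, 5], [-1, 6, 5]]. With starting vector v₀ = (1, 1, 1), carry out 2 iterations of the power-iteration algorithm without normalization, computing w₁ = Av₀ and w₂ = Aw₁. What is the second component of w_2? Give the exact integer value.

45

w1 = Av₀ = (3·1 + 3·1 + (-4)·1; (-1)·1 + (-1)·1 + 5·1; (-1)·1 + 6·1 + 5·1) = (2, 3, 10)
w2 = Aw1 = (3·2 + 3·3 + (-4)·10; (-1)·2 + (-1)·3 + 5·10; (-1)·2 + 6·3 + 5·10) = (-25, 45, 66)
The requested component of w2 is 45.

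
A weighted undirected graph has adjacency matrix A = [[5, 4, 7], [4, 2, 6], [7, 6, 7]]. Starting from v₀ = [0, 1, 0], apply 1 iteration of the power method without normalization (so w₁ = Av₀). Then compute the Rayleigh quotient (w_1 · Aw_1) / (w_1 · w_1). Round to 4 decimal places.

15.7857

w1 = Av₀ = (5·0 + 4·1 + 7·0; 4·0 + 2·1 + 6·0; 7·0 + 6·1 + 7·0) = (4, 2, 6)
Aw1 = (70, 56, 82)
w1·Aw1 = 4·70 + 2·56 + 6·82 = 884; w1·w1 = 4·4 + 2·2 + 6·6 = 56
λ ≈ 884/56 = 15.7857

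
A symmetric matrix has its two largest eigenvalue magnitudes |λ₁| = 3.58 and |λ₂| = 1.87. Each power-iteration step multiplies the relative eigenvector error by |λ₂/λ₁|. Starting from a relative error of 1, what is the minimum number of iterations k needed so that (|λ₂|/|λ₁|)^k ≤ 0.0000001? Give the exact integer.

25

|λ₂/λ₁| = 1.87/3.58 = 0.52235
Need k ≥ ln(0.0000001) / ln(0.52235) = -16.1181 / -0.6494 ≈ 24.819
Smallest integer k satisfying the bound: 25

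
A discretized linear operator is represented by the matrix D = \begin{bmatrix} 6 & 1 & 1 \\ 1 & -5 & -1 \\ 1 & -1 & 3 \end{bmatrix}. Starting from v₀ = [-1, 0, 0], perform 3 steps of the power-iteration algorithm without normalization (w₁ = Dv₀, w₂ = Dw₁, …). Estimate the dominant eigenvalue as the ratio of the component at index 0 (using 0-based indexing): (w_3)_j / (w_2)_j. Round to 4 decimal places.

6.2105

w1 = Dv₀ = (6·(-1) + 1·0 + 1·0; 1·(-1) + (-5)·0 + (-1)·0; 1·(-1) + (-1)·0 + 3·0) = (-6, -1, -1)
w2 = Dw1 = (6·(-6) + 1·(-1) + 1·(-1); 1·(-6) + (-5)·(-1) + (-1)·(-1); 1·(-6) + (-1)·(-1) + 3·(-1)) = (-38, 0, -8)
w3 = Dw2 = (-236, -30, -62)
Ratio at component: -236 / -38 = 6.2105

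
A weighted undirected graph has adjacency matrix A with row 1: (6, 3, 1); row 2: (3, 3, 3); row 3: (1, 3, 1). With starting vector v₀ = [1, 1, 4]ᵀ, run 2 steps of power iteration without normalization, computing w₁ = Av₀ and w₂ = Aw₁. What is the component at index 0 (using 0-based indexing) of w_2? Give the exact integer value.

w1 = Av₀ = (6·1 + 3·1 + 1·4; 3·1 + 3·1 + 3·4; 1·1 + 3·1 + 1·4) = (13, 18, 8)
w2 = Aw1 = (6·13 + 3·18 + 1·8; 3·13 + 3·18 + 3·8; 1·13 + 3·18 + 1·8) = (140, 117, 75)
The requested component of w2 is 140.

140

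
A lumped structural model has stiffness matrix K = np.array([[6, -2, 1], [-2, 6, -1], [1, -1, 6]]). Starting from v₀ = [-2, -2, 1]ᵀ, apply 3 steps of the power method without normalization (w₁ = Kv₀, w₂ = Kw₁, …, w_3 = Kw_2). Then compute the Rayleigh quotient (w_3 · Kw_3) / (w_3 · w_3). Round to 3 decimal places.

7.243

w1 = Kv₀ = (-7, -9, 6)
w2 = Kw1 = (-18, -46, 38)
w3 = Kw2 = (22, -278, 256)
Kw3 = (944, -1968, 1836)
w3·Kw3 = 22·944 + (-278)·(-1968) + 256·1836 = 1037888; w3·w3 = 22·22 + (-278)·(-278) + 256·256 = 143304
λ ≈ 1037888/143304 = 7.243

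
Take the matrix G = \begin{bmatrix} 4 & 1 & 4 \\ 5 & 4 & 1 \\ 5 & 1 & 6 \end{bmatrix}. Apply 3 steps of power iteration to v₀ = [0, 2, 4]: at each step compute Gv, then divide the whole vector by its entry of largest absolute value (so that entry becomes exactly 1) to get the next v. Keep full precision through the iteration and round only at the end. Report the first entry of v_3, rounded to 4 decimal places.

0.7345

Gv0 = (18.00000, 12.00000, 26.00000); divide by 26.00000 → v1 = (0.69231, 0.46154, 1.00000)
Gv1 = (7.23077, 6.30769, 9.92308); divide by 9.92308 → v2 = (0.72868, 0.63566, 1.00000)
Gv2 = (7.55039, 7.18605, 10.27907); divide by 10.27907 → v3 = (0.73454, 0.69910, 1.00000)
Requested entry of v3: 1948/2652 = 0.7345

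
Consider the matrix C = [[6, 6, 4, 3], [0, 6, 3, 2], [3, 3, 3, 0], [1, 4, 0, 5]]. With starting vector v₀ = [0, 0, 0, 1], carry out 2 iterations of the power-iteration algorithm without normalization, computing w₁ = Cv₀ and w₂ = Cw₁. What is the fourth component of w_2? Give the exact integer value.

w1 = Cv₀ = (6·0 + 6·0 + 4·0 + 3·1; 0·0 + 6·0 + 3·0 + 2·1; 3·0 + 3·0 + 3·0 + 0·1; 1·0 + 4·0 + 0·0 + 5·1) = (3, 2, 0, 5)
w2 = Cw1 = (6·3 + 6·2 + 4·0 + 3·5; 0·3 + 6·2 + 3·0 + 2·5; 3·3 + 3·2 + 3·0 + 0·5; 1·3 + 4·2 + 0·0 + 5·5) = (45, 22, 15, 36)
The requested component of w2 is 36.

36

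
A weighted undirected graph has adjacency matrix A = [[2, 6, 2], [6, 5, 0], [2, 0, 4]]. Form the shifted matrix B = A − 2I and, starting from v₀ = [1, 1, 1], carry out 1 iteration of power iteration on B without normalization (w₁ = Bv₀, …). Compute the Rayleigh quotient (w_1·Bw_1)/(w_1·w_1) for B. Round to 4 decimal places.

B = A − 2I has rows (0, 6, 2); (6, 3, 0); (2, 0, 2)
w1 = Bv₀ = (0·1 + 6·1 + 2·1; 6·1 + 3·1 + 0·1; 2·1 + 0·1 + 2·1) = (8, 9, 4)
Bw1 = (62, 75, 24)
w1·Bw1 = 1267; w1·w1 = 161; μ ≈ 1267/161 = 7.8696

7.8696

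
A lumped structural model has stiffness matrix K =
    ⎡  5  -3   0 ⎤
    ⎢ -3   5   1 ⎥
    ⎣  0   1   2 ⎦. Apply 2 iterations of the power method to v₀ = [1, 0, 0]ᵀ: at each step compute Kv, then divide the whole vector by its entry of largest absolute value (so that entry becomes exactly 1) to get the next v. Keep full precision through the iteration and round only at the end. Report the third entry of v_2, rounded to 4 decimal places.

-0.0882

Kv0 = (5.00000, -3.00000, 0.00000); divide by 5.00000 → v1 = (1.00000, -0.60000, 0.00000)
Kv1 = (6.80000, -6.00000, -0.60000); divide by 6.80000 → v2 = (1.00000, -0.88235, -0.08824)
Requested entry of v2: -3/34 = -0.0882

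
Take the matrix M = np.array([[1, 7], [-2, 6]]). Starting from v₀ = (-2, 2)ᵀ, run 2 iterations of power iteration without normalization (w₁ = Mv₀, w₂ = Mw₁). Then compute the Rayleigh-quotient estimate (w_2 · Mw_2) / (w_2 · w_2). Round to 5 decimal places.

4.43191

w1 = Mv₀ = (12, 16)
w2 = Mw1 = (124, 72)
Mw2 = (628, 184)
w2·Mw2 = 124·628 + 72·184 = 91120; w2·w2 = 124·124 + 72·72 = 20560
λ ≈ 91120/20560 = 4.43191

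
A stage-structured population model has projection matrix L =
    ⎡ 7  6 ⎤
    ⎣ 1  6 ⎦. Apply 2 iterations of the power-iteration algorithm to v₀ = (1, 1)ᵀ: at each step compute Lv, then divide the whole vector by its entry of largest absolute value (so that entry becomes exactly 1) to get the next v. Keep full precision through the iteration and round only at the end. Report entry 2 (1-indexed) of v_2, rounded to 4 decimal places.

Lv0 = (13.00000, 7.00000); divide by 13.00000 → v1 = (1.00000, 0.53846)
Lv1 = (10.23077, 4.23077); divide by 10.23077 → v2 = (1.00000, 0.41353)
Requested entry of v2: 55/133 = 0.4135

0.4135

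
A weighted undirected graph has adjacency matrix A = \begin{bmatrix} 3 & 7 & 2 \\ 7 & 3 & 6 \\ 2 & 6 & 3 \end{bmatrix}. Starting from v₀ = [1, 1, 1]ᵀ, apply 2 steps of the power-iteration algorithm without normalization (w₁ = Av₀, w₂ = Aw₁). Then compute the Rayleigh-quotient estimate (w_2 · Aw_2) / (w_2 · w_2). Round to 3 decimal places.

λ ≈ 13.259

w1 = Av₀ = (12, 16, 11)
w2 = Aw1 = (170, 198, 153)
Aw2 = (2202, 2702, 1987)
w2·Aw2 = 170·2202 + 198·2702 + 153·1987 = 1213347; w2·w2 = 170·170 + 198·198 + 153·153 = 91513
λ ≈ 1213347/91513 = 13.259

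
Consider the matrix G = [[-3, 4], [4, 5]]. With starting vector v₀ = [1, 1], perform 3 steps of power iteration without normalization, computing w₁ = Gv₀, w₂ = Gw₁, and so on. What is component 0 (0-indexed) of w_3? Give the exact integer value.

w1 = Gv₀ = ((-3)·1 + 4·1; 4·1 + 5·1) = (1, 9)
w2 = Gw1 = ((-3)·1 + 4·9; 4·1 + 5·9) = (33, 49)
w3 = Gw2 = (97, 377)
The requested component of w3 is 97.

97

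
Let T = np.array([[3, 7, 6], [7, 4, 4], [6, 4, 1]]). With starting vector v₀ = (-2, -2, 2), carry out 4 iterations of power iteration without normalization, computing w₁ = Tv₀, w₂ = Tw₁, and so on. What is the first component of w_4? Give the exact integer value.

-41396

w1 = Tv₀ = (3·(-2) + 7·(-2) + 6·2; 7·(-2) + 4·(-2) + 4·2; 6·(-2) + 4·(-2) + 1·2) = (-8, -14, -18)
w2 = Tw1 = (3·(-8) + 7·(-14) + 6·(-18); 7·(-8) + 4·(-14) + 4·(-18); 6·(-8) + 4·(-14) + 1·(-18)) = (-230, -184, -122)
w3 = Tw2 = (-2710, -2834, -2238)
w4 = Tw3 = (-41396, -39258, -29834)
The requested component of w4 is -41396.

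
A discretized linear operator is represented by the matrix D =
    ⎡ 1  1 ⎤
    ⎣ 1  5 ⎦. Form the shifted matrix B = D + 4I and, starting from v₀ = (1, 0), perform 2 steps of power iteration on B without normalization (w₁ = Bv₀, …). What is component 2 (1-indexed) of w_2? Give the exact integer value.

14

B = D + 4I has rows (5, 1); (1, 9)
w1 = Bv₀ = (5·1 + 1·0; 1·1 + 9·0) = (5, 1)
w2 = Bw1 = (5·5 + 1·1; 1·5 + 9·1) = (26, 14)
Requested component of w2: 14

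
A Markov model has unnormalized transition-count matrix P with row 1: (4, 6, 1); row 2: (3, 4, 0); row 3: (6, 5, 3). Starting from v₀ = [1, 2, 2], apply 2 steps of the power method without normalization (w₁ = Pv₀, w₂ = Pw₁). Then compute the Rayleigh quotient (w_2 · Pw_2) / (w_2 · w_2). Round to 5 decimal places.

w1 = Pv₀ = (18, 11, 22)
w2 = Pw1 = (160, 98, 229)
Pw2 = (1457, 872, 2137)
w2·Pw2 = 160·1457 + 98·872 + 229·2137 = 807949; w2·w2 = 160·160 + 98·98 + 229·229 = 87645
λ ≈ 807949/87645 = 9.21843

9.21843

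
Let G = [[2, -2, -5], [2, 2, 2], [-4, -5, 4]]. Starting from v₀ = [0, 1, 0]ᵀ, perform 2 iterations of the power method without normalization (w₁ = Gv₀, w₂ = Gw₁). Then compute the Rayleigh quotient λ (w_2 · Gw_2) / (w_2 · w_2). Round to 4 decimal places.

6.2085

w1 = Gv₀ = (2·0 + (-2)·1 + (-5)·0; 2·0 + 2·1 + 2·0; (-4)·0 + (-5)·1 + 4·0) = (-2, 2, -5)
w2 = Gw1 = (2·(-2) + (-2)·2 + (-5)·(-5); 2·(-2) + 2·2 + 2·(-5); (-4)·(-2) + (-5)·2 + 4·(-5)) = (17, -10, -22)
Gw2 = (164, -30, -106)
w2·Gw2 = 17·164 + (-10)·(-30) + (-22)·(-106) = 5420; w2·w2 = 17·17 + (-10)·(-10) + (-22)·(-22) = 873
λ ≈ 5420/873 = 6.2085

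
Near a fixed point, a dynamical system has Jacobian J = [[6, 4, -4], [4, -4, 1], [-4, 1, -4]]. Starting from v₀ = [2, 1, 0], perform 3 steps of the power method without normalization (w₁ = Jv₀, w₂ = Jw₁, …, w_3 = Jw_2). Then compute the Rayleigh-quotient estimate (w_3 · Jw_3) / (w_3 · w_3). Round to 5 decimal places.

8.36077

w1 = Jv₀ = (16, 4, -7)
w2 = Jw1 = (140, 41, -32)
w3 = Jw2 = (1132, 364, -391)
Jw3 = (9812, 2681, -2600)
w3·Jw3 = 1132·9812 + 364·2681 + (-391)·(-2600) = 13099668; w3·w3 = 1132·1132 + 364·364 + (-391)·(-391) = 1566801
λ ≈ 13099668/1566801 = 8.36077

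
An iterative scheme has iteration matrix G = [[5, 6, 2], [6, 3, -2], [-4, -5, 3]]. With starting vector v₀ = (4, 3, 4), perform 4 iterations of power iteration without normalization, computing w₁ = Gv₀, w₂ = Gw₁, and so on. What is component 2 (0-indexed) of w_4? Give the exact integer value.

w1 = Gv₀ = (46, 25, -19)
w2 = Gw1 = (342, 389, -366)
w3 = Gw2 = (3312, 3951, -4411)
w4 = Gw3 = (31444, 40547, -46236)
The requested component of w4 is -46236.

-46236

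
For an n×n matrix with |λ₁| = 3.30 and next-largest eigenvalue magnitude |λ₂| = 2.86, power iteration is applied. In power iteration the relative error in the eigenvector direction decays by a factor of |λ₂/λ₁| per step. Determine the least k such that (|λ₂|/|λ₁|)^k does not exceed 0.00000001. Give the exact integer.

129

|λ₂/λ₁| = 2.86/3.30 = 0.86667
Need k ≥ ln(0.00000001) / ln(0.86667) = -18.4207 / -0.1431 ≈ 128.725
Smallest integer k satisfying the bound: 129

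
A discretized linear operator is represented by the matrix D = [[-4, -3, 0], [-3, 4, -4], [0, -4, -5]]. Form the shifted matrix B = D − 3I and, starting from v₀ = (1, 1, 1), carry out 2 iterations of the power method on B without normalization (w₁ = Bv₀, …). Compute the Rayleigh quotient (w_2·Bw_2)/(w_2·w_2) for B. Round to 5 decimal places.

B = D − 3I has rows (-7, -3, 0); (-3, 1, -4); (0, -4, -8)
w1 = Bv₀ = ((-7)·1 + (-3)·1 + 0·1; (-3)·1 + 1·1 + (-4)·1; 0·1 + (-4)·1 + (-8)·1) = (-10, -6, -12)
w2 = Bw1 = ((-7)·(-10) + (-3)·(-6) + 0·(-12); (-3)·(-10) + 1·(-6) + (-4)·(-12); 0·(-10) + (-4)·(-6) + (-8)·(-12)) = (88, 72, 120)
Bw2 = (-832, -672, -1248)
w2·Bw2 = -271360; w2·w2 = 27328; μ ≈ -271360/27328 = -9.92974

-9.92974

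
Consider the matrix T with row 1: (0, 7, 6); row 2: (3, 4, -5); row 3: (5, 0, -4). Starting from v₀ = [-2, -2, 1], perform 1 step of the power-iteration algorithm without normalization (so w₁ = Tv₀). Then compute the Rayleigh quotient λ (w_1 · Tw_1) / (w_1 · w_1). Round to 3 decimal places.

w1 = Tv₀ = (-8, -19, -14)
Tw1 = (-217, -30, 16)
w1·Tw1 = (-8)·(-217) + (-19)·(-30) + (-14)·16 = 2082; w1·w1 = (-8)·(-8) + (-19)·(-19) + (-14)·(-14) = 621
λ ≈ 2082/621 = 3.353

3.353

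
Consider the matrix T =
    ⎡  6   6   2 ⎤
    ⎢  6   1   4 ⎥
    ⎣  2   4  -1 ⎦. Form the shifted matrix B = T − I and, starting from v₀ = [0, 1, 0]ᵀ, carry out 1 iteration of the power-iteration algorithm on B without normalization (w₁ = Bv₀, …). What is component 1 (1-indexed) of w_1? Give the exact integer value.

6

B = T − I has rows (5, 6, 2); (6, 0, 4); (2, 4, -2)
w1 = Bv₀ = (5·0 + 6·1 + 2·0; 6·0 + 0·1 + 4·0; 2·0 + 4·1 + (-2)·0) = (6, 0, 4)
Requested component of w1: 6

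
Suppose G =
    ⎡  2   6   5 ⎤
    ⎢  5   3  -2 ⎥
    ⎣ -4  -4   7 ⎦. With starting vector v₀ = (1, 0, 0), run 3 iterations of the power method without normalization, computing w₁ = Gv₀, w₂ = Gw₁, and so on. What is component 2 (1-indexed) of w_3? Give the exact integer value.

281

w1 = Gv₀ = (2, 5, -4)
w2 = Gw1 = (14, 33, -56)
w3 = Gw2 = (-54, 281, -580)
The requested component of w3 is 281.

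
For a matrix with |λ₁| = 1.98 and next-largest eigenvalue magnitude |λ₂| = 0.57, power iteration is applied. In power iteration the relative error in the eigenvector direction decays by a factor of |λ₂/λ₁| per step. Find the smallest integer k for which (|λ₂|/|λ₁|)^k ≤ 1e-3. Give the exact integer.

|λ₂/λ₁| = 0.57/1.98 = 0.28788
Need k ≥ ln(1e-3) / ln(0.28788) = -6.9078 / -1.2452 ≈ 5.547
Smallest integer k satisfying the bound: 6

6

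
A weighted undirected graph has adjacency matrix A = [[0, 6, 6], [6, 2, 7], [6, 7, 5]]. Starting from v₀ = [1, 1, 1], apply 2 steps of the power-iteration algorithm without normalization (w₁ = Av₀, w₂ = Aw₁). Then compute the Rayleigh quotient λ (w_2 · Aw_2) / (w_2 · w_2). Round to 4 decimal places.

w1 = Av₀ = (0·1 + 6·1 + 6·1; 6·1 + 2·1 + 7·1; 6·1 + 7·1 + 5·1) = (12, 15, 18)
w2 = Aw1 = (0·12 + 6·15 + 6·18; 6·12 + 2·15 + 7·18; 6·12 + 7·15 + 5·18) = (198, 228, 267)
Aw2 = (2970, 3513, 4119)
w2·Aw2 = 198·2970 + 228·3513 + 267·4119 = 2488797; w2·w2 = 198·198 + 228·228 + 267·267 = 162477
λ ≈ 2488797/162477 = 15.3178

λ ≈ 15.3178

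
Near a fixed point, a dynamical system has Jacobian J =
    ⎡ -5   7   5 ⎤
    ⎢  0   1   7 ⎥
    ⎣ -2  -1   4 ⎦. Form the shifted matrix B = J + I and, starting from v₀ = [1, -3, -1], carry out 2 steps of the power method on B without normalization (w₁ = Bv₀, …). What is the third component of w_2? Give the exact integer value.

B = J + I has rows (-4, 7, 5); (0, 2, 7); (-2, -1, 5)
w1 = Bv₀ = ((-4)·1 + 7·(-3) + 5·(-1); 0·1 + 2·(-3) + 7·(-1); (-2)·1 + (-1)·(-3) + 5·(-1)) = (-30, -13, -4)
w2 = Bw1 = ((-4)·(-30) + 7·(-13) + 5·(-4); 0·(-30) + 2·(-13) + 7·(-4); (-2)·(-30) + (-1)·(-13) + 5·(-4)) = (9, -54, 53)
Requested component of w2: 53

53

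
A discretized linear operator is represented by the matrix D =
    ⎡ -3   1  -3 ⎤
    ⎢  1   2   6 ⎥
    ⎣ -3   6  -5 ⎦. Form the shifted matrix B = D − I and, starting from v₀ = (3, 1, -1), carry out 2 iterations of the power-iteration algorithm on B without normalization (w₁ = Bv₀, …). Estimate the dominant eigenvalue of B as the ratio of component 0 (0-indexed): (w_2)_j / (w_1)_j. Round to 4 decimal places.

B = D − I has rows (-4, 1, -3); (1, 1, 6); (-3, 6, -6)
w1 = Bv₀ = ((-4)·3 + 1·1 + (-3)·(-1); 1·3 + 1·1 + 6·(-1); (-3)·3 + 6·1 + (-6)·(-1)) = (-8, -2, 3)
w2 = Bw1 = ((-4)·(-8) + 1·(-2) + (-3)·3; 1·(-8) + 1·(-2) + 6·3; (-3)·(-8) + 6·(-2) + (-6)·3) = (21, 8, -6)
Ratio: 21/-8 = -2.6250

μ ≈ -2.6250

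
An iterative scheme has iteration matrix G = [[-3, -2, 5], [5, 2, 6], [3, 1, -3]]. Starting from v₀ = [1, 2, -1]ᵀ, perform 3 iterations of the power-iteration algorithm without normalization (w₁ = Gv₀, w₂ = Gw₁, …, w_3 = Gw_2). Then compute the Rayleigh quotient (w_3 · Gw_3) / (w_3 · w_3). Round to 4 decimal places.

λ ≈ -6.8874

w1 = Gv₀ = (-12, 3, 8)
w2 = Gw1 = (70, -6, -57)
w3 = Gw2 = (-483, -4, 375)
Gw3 = (3332, -173, -2578)
w3·Gw3 = (-483)·3332 + (-4)·(-173) + 375·(-2578) = -2575414; w3·w3 = (-483)·(-483) + (-4)·(-4) + 375·375 = 373930
λ ≈ -2575414/373930 = -6.8874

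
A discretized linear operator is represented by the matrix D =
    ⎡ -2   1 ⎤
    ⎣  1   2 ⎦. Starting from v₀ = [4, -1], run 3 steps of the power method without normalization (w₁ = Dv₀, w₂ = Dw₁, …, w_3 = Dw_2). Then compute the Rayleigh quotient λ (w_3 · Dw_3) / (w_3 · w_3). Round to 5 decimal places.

w1 = Dv₀ = (-9, 2)
w2 = Dw1 = (20, -5)
w3 = Dw2 = (-45, 10)
Dw3 = (100, -25)
w3·Dw3 = (-45)·100 + 10·(-25) = -4750; w3·w3 = (-45)·(-45) + 10·10 = 2125
λ ≈ -4750/2125 = -2.23529

λ ≈ -2.23529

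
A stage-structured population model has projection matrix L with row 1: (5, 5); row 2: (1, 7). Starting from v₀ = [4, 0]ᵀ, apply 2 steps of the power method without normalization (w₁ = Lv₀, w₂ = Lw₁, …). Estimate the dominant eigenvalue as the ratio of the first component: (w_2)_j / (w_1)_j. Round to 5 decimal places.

w1 = Lv₀ = (20, 4)
w2 = Lw1 = (120, 48)
Ratio at component: 120 / 20 = 6.00000

6.00000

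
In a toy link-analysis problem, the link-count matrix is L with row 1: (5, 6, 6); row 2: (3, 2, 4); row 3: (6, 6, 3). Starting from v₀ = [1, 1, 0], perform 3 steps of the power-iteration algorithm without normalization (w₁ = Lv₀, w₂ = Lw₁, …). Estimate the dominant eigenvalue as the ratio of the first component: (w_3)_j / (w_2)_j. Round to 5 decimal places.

w1 = Lv₀ = (11, 5, 12)
w2 = Lw1 = (157, 91, 132)
w3 = Lw2 = (2123, 1181, 1884)
Ratio at component: 2123 / 157 = 13.52229

λ ≈ 13.52229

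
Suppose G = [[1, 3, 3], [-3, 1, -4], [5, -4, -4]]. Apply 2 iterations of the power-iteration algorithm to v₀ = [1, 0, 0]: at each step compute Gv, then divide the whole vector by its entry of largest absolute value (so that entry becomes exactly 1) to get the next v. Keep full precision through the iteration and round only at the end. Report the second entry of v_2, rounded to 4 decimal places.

1.0000

Gv0 = (1.00000, -3.00000, 5.00000); divide by 5.00000 → v1 = (0.20000, -0.60000, 1.00000)
Gv1 = (1.40000, -5.20000, -0.60000); divide by -5.20000 → v2 = (-0.26923, 1.00000, 0.11538)
Requested entry of v2: -26/-26 = 1.0000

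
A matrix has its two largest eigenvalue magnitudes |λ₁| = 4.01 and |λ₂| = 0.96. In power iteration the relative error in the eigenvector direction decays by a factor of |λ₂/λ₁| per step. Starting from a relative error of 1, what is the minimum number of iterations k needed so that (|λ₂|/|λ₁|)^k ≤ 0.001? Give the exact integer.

5

|λ₂/λ₁| = 0.96/4.01 = 0.23940
Need k ≥ ln(0.001) / ln(0.23940) = -6.9078 / -1.4296 ≈ 4.832
Smallest integer k satisfying the bound: 5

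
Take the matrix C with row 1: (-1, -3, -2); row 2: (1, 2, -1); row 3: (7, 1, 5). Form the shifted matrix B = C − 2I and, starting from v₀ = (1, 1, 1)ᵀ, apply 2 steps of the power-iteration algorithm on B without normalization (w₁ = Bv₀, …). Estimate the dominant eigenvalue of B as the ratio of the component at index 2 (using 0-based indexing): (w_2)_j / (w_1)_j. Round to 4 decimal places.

B = C − 2I has rows (-3, -3, -2); (1, 0, -1); (7, 1, 3)
w1 = Bv₀ = (-8, 0, 11)
w2 = Bw1 = (2, -19, -23)
Ratio: -23/11 = -2.0909

-2.0909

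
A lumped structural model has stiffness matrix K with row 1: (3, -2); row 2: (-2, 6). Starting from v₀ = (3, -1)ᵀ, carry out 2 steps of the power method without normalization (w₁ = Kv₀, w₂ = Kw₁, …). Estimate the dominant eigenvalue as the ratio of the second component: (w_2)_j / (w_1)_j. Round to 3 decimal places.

w1 = Kv₀ = (3·3 + (-2)·(-1); (-2)·3 + 6·(-1)) = (11, -12)
w2 = Kw1 = (3·11 + (-2)·(-12); (-2)·11 + 6·(-12)) = (57, -94)
Ratio at component: -94 / -12 = 7.833

λ ≈ 7.833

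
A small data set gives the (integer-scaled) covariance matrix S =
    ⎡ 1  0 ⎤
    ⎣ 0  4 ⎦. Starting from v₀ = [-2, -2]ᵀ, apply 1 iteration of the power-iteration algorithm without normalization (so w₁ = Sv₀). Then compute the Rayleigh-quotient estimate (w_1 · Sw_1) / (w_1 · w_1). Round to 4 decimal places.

w1 = Sv₀ = (1·(-2) + 0·(-2); 0·(-2) + 4·(-2)) = (-2, -8)
Sw1 = (-2, -32)
w1·Sw1 = (-2)·(-2) + (-8)·(-32) = 260; w1·w1 = (-2)·(-2) + (-8)·(-8) = 68
λ ≈ 260/68 = 3.8235

λ ≈ 3.8235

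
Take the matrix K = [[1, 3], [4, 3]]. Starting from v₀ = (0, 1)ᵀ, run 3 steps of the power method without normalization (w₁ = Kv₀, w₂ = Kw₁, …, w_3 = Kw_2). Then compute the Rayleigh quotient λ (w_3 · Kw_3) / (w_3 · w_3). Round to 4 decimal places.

w1 = Kv₀ = (1·0 + 3·1; 4·0 + 3·1) = (3, 3)
w2 = Kw1 = (1·3 + 3·3; 4·3 + 3·3) = (12, 21)
w3 = Kw2 = (75, 111)
Kw3 = (408, 633)
w3·Kw3 = 75·408 + 111·633 = 100863; w3·w3 = 75·75 + 111·111 = 17946
λ ≈ 100863/17946 = 5.6204

5.6204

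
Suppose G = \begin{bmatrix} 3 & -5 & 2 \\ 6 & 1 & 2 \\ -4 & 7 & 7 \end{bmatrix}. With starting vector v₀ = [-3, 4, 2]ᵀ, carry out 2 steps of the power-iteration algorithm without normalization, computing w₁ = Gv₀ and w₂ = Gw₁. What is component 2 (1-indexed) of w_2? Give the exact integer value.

-52

w1 = Gv₀ = (3·(-3) + (-5)·4 + 2·2; 6·(-3) + 1·4 + 2·2; (-4)·(-3) + 7·4 + 7·2) = (-25, -10, 54)
w2 = Gw1 = (3·(-25) + (-5)·(-10) + 2·54; 6·(-25) + 1·(-10) + 2·54; (-4)·(-25) + 7·(-10) + 7·54) = (83, -52, 408)
The requested component of w2 is -52.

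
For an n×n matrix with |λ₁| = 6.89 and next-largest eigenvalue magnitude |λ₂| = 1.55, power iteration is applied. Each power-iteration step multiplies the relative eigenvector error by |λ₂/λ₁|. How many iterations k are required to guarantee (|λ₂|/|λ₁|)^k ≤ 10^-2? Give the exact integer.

|λ₂/λ₁| = 1.55/6.89 = 0.22496
Need k ≥ ln(10^-2) / ln(0.22496) = -4.6052 / -1.4918 ≈ 3.087
Smallest integer k satisfying the bound: 4

4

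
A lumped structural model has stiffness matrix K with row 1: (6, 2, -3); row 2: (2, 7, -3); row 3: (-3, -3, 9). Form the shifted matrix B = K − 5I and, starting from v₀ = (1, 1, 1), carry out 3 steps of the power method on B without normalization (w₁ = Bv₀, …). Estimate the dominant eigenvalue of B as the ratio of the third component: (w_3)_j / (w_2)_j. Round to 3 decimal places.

μ ≈ 8.364

B = K − 5I has rows (1, 2, -3); (2, 2, -3); (-3, -3, 4)
w1 = Bv₀ = (0, 1, -2)
w2 = Bw1 = (8, 8, -11)
w3 = Bw2 = (57, 65, -92)
Ratio: -92/-11 = 8.364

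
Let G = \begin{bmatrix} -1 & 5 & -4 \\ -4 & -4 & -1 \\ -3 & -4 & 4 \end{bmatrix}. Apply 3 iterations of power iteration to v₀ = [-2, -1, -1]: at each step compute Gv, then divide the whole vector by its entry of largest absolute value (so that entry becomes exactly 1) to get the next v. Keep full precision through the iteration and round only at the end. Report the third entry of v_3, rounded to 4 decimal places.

Gv0 = (1.00000, 13.00000, 6.00000); divide by 13.00000 → v1 = (0.07692, 1.00000, 0.46154)
Gv1 = (3.07692, -4.76923, -2.38462); divide by -4.76923 → v2 = (-0.64516, 1.00000, 0.50000)
Gv2 = (3.64516, -1.91935, -0.06452); divide by 3.64516 → v3 = (1.00000, -0.52655, -0.01770)
Requested entry of v3: 4/-226 = -0.0177

-0.0177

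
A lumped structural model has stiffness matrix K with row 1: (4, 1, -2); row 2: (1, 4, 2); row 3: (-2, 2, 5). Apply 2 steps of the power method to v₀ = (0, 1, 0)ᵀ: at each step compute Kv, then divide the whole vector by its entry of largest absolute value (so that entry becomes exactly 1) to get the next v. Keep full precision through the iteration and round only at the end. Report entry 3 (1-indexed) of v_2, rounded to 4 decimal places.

0.7619

Kv0 = (1.00000, 4.00000, 2.00000); divide by 4.00000 → v1 = (0.25000, 1.00000, 0.50000)
Kv1 = (1.00000, 5.25000, 4.00000); divide by 5.25000 → v2 = (0.19048, 1.00000, 0.76190)
Requested entry of v2: 16/21 = 0.7619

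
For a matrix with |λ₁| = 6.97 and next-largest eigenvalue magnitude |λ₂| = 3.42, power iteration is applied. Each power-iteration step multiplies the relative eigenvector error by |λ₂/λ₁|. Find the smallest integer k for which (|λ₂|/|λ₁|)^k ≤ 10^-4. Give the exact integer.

13

|λ₂/λ₁| = 3.42/6.97 = 0.49067
Need k ≥ ln(10^-4) / ln(0.49067) = -9.2103 / -0.7120 ≈ 12.936
Smallest integer k satisfying the bound: 13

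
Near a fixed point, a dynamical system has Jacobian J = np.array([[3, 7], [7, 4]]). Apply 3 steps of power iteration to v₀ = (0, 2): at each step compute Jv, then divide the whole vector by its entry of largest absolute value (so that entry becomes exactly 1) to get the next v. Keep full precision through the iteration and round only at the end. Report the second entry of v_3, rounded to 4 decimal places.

1.0000

Jv0 = (14.00000, 8.00000); divide by 14.00000 → v1 = (1.00000, 0.57143)
Jv1 = (7.00000, 9.28571); divide by 9.28571 → v2 = (0.75385, 1.00000)
Jv2 = (9.26154, 9.27692); divide by 9.27692 → v3 = (0.99834, 1.00000)
Requested entry of v3: 1206/1206 = 1.0000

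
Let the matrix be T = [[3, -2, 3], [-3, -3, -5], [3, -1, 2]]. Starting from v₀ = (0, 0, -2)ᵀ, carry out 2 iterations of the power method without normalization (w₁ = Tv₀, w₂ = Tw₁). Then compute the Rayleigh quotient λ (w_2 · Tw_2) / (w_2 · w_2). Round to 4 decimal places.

w1 = Tv₀ = (-6, 10, -4)
w2 = Tw1 = (-50, 8, -36)
Tw2 = (-274, 306, -230)
w2·Tw2 = (-50)·(-274) + 8·306 + (-36)·(-230) = 24428; w2·w2 = (-50)·(-50) + 8·8 + (-36)·(-36) = 3860
λ ≈ 24428/3860 = 6.3285

6.3285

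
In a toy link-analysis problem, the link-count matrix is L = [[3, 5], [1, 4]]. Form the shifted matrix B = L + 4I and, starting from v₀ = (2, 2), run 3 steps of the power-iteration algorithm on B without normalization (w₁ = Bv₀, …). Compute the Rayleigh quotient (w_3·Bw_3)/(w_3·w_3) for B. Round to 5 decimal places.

9.92648

B = L + 4I has rows (7, 5); (1, 8)
w1 = Bv₀ = (24, 18)
w2 = Bw1 = (258, 168)
w3 = Bw2 = (2646, 1602)
Bw3 = (26532, 15462)
w3·Bw3 = 94973796; w3·w3 = 9567720; μ ≈ 94973796/9567720 = 9.92648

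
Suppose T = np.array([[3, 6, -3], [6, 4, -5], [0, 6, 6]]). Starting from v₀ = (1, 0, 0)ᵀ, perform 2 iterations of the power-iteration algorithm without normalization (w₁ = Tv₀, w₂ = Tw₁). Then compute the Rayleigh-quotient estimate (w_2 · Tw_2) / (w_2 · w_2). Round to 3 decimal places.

λ ≈ 7.913

w1 = Tv₀ = (3·1 + 6·0 + (-3)·0; 6·1 + 4·0 + (-5)·0; 0·1 + 6·0 + 6·0) = (3, 6, 0)
w2 = Tw1 = (3·3 + 6·6 + (-3)·0; 6·3 + 4·6 + (-5)·0; 0·3 + 6·6 + 6·0) = (45, 42, 36)
Tw2 = (279, 258, 468)
w2·Tw2 = 45·279 + 42·258 + 36·468 = 40239; w2·w2 = 45·45 + 42·42 + 36·36 = 5085
λ ≈ 40239/5085 = 7.913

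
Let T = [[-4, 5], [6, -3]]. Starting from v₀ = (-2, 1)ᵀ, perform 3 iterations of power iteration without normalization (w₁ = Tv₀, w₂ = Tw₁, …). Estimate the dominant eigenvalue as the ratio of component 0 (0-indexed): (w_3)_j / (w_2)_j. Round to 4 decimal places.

w1 = Tv₀ = (13, -15)
w2 = Tw1 = (-127, 123)
w3 = Tw2 = (1123, -1131)
Ratio at component: 1123 / -127 = -8.8425

λ ≈ -8.8425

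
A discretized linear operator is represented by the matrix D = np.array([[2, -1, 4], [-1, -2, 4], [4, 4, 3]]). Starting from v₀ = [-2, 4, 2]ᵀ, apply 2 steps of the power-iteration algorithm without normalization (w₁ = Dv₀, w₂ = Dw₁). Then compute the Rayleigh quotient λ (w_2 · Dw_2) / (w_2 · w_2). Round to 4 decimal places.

λ ≈ 5.5059

w1 = Dv₀ = (0, 2, 14)
w2 = Dw1 = (54, 52, 50)
Dw2 = (256, 42, 574)
w2·Dw2 = 54·256 + 52·42 + 50·574 = 44708; w2·w2 = 54·54 + 52·52 + 50·50 = 8120
λ ≈ 44708/8120 = 5.5059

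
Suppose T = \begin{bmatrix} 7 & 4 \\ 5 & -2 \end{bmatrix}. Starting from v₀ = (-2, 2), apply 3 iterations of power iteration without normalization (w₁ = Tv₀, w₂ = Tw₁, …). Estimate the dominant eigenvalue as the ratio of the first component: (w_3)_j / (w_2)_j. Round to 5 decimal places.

w1 = Tv₀ = (-6, -14)
w2 = Tw1 = (-98, -2)
w3 = Tw2 = (-694, -486)
Ratio at component: -694 / -98 = 7.08163

λ ≈ 7.08163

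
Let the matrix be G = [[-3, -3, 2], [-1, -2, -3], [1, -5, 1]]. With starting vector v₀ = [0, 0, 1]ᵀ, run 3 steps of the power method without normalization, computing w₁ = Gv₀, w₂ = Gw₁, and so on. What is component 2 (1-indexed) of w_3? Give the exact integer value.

-61

w1 = Gv₀ = (2, -3, 1)
w2 = Gw1 = (5, 1, 18)
w3 = Gw2 = (18, -61, 18)
The requested component of w3 is -61.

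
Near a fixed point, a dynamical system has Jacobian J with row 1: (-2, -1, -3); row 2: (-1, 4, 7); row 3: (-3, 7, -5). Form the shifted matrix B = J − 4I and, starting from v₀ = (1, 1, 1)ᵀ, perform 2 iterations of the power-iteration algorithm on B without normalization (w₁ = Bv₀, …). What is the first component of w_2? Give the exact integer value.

B = J − 4I has rows (-6, -1, -3); (-1, 0, 7); (-3, 7, -9)
w1 = Bv₀ = ((-6)·1 + (-1)·1 + (-3)·1; (-1)·1 + 0·1 + 7·1; (-3)·1 + 7·1 + (-9)·1) = (-10, 6, -5)
w2 = Bw1 = ((-6)·(-10) + (-1)·6 + (-3)·(-5); (-1)·(-10) + 0·6 + 7·(-5); (-3)·(-10) + 7·6 + (-9)·(-5)) = (69, -25, 117)
Requested component of w2: 69

69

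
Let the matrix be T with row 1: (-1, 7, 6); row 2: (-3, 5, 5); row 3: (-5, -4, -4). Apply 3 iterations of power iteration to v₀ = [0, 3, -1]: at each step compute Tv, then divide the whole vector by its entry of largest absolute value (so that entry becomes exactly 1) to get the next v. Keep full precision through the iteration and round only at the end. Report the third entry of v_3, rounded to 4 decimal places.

Tv0 = (15.00000, 10.00000, -8.00000); divide by 15.00000 → v1 = (1.00000, 0.66667, -0.53333)
Tv1 = (0.46667, -2.33333, -5.53333); divide by -5.53333 → v2 = (-0.08434, 0.42169, 1.00000)
Tv2 = (9.03614, 7.36145, -5.26506); divide by 9.03614 → v3 = (1.00000, 0.81467, -0.58267)
Requested entry of v3: 437/-750 = -0.5827

-0.5827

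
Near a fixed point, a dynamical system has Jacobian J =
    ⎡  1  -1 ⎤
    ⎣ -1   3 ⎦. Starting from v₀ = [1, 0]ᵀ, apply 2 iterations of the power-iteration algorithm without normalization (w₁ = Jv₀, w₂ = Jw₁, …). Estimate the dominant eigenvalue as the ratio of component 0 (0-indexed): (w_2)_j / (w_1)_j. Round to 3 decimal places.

λ ≈ 2.000

w1 = Jv₀ = (1, -1)
w2 = Jw1 = (2, -4)
Ratio at component: 2 / 1 = 2.000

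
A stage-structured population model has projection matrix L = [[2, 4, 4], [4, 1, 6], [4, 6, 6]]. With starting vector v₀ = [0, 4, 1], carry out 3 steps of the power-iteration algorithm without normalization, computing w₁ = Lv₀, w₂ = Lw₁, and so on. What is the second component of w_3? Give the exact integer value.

w1 = Lv₀ = (2·0 + 4·4 + 4·1; 4·0 + 1·4 + 6·1; 4·0 + 6·4 + 6·1) = (20, 10, 30)
w2 = Lw1 = (2·20 + 4·10 + 4·30; 4·20 + 1·10 + 6·30; 4·20 + 6·10 + 6·30) = (200, 270, 320)
w3 = Lw2 = (2760, 2990, 4340)
The requested component of w3 is 2990.

2990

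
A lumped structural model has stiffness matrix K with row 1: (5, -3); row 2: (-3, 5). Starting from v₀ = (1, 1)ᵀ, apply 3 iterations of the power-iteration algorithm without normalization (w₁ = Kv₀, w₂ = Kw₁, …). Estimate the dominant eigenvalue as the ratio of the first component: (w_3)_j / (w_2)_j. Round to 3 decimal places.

w1 = Kv₀ = (5·1 + (-3)·1; (-3)·1 + 5·1) = (2, 2)
w2 = Kw1 = (5·2 + (-3)·2; (-3)·2 + 5·2) = (4, 4)
w3 = Kw2 = (8, 8)
Ratio at component: 8 / 4 = 2.000

λ ≈ 2.000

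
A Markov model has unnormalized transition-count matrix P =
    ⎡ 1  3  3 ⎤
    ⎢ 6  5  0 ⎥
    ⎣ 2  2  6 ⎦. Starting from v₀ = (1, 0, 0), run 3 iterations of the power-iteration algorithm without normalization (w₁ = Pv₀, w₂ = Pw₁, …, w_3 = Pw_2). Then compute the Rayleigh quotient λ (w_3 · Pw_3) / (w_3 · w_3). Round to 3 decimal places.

9.346

w1 = Pv₀ = (1, 6, 2)
w2 = Pw1 = (25, 36, 26)
w3 = Pw2 = (211, 330, 278)
Pw3 = (2035, 2916, 2750)
w3·Pw3 = 211·2035 + 330·2916 + 278·2750 = 2156165; w3·w3 = 211·211 + 330·330 + 278·278 = 230705
λ ≈ 2156165/230705 = 9.346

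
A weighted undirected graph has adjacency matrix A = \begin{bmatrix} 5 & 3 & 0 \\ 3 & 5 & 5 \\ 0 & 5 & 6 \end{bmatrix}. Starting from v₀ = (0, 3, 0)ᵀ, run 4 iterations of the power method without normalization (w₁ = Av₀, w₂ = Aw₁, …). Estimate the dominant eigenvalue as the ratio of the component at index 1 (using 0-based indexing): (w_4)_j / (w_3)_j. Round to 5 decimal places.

λ ≈ 11.22121

w1 = Av₀ = (5·0 + 3·3 + 0·0; 3·0 + 5·3 + 5·0; 0·0 + 5·3 + 6·0) = (9, 15, 15)
w2 = Aw1 = (5·9 + 3·15 + 0·15; 3·9 + 5·15 + 5·15; 0·9 + 5·15 + 6·15) = (90, 177, 165)
w3 = Aw2 = (981, 1980, 1875)
w4 = Aw3 = (10845, 22218, 21150)
Ratio at component: 22218 / 1980 = 11.22121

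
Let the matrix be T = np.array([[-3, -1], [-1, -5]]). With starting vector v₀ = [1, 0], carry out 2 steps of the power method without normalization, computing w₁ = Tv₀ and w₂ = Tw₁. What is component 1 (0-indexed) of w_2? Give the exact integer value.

8

w1 = Tv₀ = (-3, -1)
w2 = Tw1 = (10, 8)
The requested component of w2 is 8.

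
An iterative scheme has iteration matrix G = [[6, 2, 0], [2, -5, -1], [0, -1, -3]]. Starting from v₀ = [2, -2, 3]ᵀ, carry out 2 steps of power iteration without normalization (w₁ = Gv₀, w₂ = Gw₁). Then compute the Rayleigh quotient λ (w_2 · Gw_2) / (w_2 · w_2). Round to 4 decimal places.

w1 = Gv₀ = (8, 11, -7)
w2 = Gw1 = (70, -32, 10)
Gw2 = (356, 290, 2)
w2·Gw2 = 70·356 + (-32)·290 + 10·2 = 15660; w2·w2 = 70·70 + (-32)·(-32) + 10·10 = 6024
λ ≈ 15660/6024 = 2.5996

2.5996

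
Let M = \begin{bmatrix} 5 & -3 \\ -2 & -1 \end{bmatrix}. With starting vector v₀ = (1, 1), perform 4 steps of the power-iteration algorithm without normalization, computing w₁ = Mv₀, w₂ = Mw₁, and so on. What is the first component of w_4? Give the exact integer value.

601

w1 = Mv₀ = (2, -3)
w2 = Mw1 = (19, -1)
w3 = Mw2 = (98, -37)
w4 = Mw3 = (601, -159)
The requested component of w4 is 601.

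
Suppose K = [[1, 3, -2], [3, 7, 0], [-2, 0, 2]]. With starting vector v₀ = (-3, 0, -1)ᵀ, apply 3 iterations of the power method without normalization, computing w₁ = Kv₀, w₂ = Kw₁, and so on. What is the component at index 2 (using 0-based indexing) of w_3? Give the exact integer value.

92

w1 = Kv₀ = (1·(-3) + 3·0 + (-2)·(-1); 3·(-3) + 7·0 + 0·(-1); (-2)·(-3) + 0·0 + 2·(-1)) = (-1, -9, 4)
w2 = Kw1 = (1·(-1) + 3·(-9) + (-2)·4; 3·(-1) + 7·(-9) + 0·4; (-2)·(-1) + 0·(-9) + 2·4) = (-36, -66, 10)
w3 = Kw2 = (-254, -570, 92)
The requested component of w3 is 92.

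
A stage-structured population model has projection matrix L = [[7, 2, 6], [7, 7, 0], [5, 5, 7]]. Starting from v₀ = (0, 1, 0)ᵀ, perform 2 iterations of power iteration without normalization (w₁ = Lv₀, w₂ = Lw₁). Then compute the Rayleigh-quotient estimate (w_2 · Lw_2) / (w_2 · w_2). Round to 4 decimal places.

w1 = Lv₀ = (7·0 + 2·1 + 6·0; 7·0 + 7·1 + 0·0; 5·0 + 5·1 + 7·0) = (2, 7, 5)
w2 = Lw1 = (7·2 + 2·7 + 6·5; 7·2 + 7·7 + 0·5; 5·2 + 5·7 + 7·5) = (58, 63, 80)
Lw2 = (1012, 847, 1165)
w2·Lw2 = 58·1012 + 63·847 + 80·1165 = 205257; w2·w2 = 58·58 + 63·63 + 80·80 = 13733
λ ≈ 205257/13733 = 14.9463

λ ≈ 14.9463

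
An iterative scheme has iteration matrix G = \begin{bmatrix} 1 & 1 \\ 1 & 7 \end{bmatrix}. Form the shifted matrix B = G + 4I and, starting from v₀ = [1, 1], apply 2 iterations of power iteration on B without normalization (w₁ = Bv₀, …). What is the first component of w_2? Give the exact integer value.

B = G + 4I has rows (5, 1); (1, 11)
w1 = Bv₀ = (5·1 + 1·1; 1·1 + 11·1) = (6, 12)
w2 = Bw1 = (5·6 + 1·12; 1·6 + 11·12) = (42, 138)
Requested component of w2: 42

42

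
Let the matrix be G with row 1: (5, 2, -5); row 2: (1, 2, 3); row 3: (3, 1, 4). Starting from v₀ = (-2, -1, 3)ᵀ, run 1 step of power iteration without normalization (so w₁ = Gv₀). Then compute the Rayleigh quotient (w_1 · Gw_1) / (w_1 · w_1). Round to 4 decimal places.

w1 = Gv₀ = (-27, 5, 5)
Gw1 = (-150, -2, -56)
w1·Gw1 = (-27)·(-150) + 5·(-2) + 5·(-56) = 3760; w1·w1 = (-27)·(-27) + 5·5 + 5·5 = 779
λ ≈ 3760/779 = 4.8267

4.8267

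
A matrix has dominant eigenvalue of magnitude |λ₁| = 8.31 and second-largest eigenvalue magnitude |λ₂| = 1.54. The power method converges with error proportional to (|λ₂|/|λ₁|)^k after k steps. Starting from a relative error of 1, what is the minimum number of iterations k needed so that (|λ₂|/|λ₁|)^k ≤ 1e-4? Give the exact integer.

6

|λ₂/λ₁| = 1.54/8.31 = 0.18532
Need k ≥ ln(1e-4) / ln(0.18532) = -9.2103 / -1.6857 ≈ 5.464
Smallest integer k satisfying the bound: 6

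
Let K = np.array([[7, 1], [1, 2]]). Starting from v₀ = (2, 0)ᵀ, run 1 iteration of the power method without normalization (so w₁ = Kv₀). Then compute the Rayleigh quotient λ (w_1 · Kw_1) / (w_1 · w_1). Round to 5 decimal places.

7.18000

w1 = Kv₀ = (14, 2)
Kw1 = (100, 18)
w1·Kw1 = 14·100 + 2·18 = 1436; w1·w1 = 14·14 + 2·2 = 200
λ ≈ 1436/200 = 7.18000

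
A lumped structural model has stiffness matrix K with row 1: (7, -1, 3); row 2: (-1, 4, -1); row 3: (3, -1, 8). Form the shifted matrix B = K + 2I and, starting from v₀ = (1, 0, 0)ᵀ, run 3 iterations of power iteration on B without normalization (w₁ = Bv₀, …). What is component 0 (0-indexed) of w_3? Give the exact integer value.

B = K + 2I has rows (9, -1, 3); (-1, 6, -1); (3, -1, 10)
w1 = Bv₀ = (9·1 + (-1)·0 + 3·0; (-1)·1 + 6·0 + (-1)·0; 3·1 + (-1)·0 + 10·0) = (9, -1, 3)
w2 = Bw1 = (9·9 + (-1)·(-1) + 3·3; (-1)·9 + 6·(-1) + (-1)·3; 3·9 + (-1)·(-1) + 10·3) = (91, -18, 58)
w3 = Bw2 = (1011, -257, 871)
Requested component of w3: 1011

1011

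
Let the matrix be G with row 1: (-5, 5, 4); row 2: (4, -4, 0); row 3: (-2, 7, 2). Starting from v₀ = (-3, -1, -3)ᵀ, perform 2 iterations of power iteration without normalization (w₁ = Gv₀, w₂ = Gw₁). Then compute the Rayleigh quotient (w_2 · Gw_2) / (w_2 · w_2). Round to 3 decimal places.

w1 = Gv₀ = (-2, -8, -7)
w2 = Gw1 = (-58, 24, -66)
Gw2 = (146, -328, 152)
w2·Gw2 = (-58)·146 + 24·(-328) + (-66)·152 = -26372; w2·w2 = (-58)·(-58) + 24·24 + (-66)·(-66) = 8296
λ ≈ -26372/8296 = -3.179

λ ≈ -3.179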